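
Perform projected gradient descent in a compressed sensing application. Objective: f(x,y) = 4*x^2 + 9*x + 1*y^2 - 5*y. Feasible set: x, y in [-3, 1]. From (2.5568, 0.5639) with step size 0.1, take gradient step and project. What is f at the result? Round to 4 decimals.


Step 1: Compute gradient at (2.5568, 0.5639).
grad_x = 2*4*2.5568 + 9 = 29.4544
grad_y = 2*1*0.5639 - 5 = -3.8722
Step 2: Gradient step.
x_raw = 2.5568 - 0.1*29.4544 = -0.3886
y_raw = 0.5639 - 0.1*-3.8722 = 0.9511
Step 3: Project onto [-3, 1].
x_proj = clip(-0.3886) = -0.3886
y_proj = clip(0.9511) = 0.9511
Step 4: Evaluate f.
f(-0.3886, 0.9511) = -6.7446


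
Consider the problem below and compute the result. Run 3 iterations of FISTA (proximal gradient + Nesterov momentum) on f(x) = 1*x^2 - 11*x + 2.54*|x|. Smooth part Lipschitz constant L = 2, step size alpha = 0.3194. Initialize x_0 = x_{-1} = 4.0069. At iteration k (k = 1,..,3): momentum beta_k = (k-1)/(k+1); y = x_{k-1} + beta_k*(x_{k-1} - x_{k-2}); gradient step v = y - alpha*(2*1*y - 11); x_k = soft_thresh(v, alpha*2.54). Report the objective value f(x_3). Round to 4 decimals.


FISTA on f(x) = 1*x^2 - 11*x + 2.54*|x|
L = 2, alpha = 0.3194
Iteration 1: beta = 0.0, y = 4.0069 + 0.0*(4.0069 - 4.0069) = 4.0069
  grad(y) = -2.9862, v = y - alpha*grad = 4.9607
  prox(v) = soft_thresh(4.9607, 0.8113) = 4.1494
Iteration 2: beta = 0.3333, y = 4.1494 + 0.3333*(4.1494 - 4.0069) = 4.1969
  grad(y) = -2.6062, v = y - alpha*grad = 5.0293
  prox(v) = soft_thresh(5.0293, 0.8113) = 4.2181
Iteration 3: beta = 0.5, y = 4.2181 + 0.5*(4.2181 - 4.1494) = 4.2524
  grad(y) = -2.4953, v = y - alpha*grad = 5.0494
  prox(v) = soft_thresh(5.0494, 0.8113) = 4.2381
f(x_3) = 1*4.2381^2 - 11*4.2381 + 2.54*|4.2381| = -17.8928


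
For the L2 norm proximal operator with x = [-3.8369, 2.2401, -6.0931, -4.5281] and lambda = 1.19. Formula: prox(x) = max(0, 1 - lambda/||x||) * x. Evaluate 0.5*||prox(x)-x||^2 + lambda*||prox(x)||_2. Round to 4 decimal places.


Step 1: Compute ||x||.
||x|| = 8.796
Step 2: Compute scaling factor.
scale = max(0, 1 - 1.19/8.796) = 0.8647
Step 3: prox(x) = [-3.3178, 1.937, -5.2688, -3.9155]
||prox(x)|| = 7.606
Step 4: Proximal objective.
0.5*||prox-x||^2 = 0.7081
lambda*||prox|| = 9.0511
Total = 9.7592


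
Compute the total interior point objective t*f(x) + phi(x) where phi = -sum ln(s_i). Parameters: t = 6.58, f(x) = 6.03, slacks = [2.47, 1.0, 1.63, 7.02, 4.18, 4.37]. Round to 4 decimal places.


Step 1: Compute log-barrier.
ln values: [0.9042, 0.0, 0.4886, 1.9488, 1.4303, 1.4748]
phi = -(0.9042 + 0.0 + 0.4886 + 1.9488 + 1.4303 + 1.4748) = -6.2466
Step 2: Compute augmented objective.
t*f(x) = 6.58*6.03 = 39.6774
Total = 39.6774 - 6.2466 = 33.4308


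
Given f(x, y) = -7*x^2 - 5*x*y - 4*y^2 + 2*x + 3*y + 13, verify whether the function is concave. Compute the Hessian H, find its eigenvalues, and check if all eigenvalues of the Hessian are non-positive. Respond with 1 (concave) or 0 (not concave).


The Hessian of f(x,y) = -7*x^2 - 5*x*y - 4*y^2 + 2*x + 3*y + 13 is:
H = [[-14, -5], [-5, -8]]
Trace = -14 - 8 = -22
Determinant = -14*-8 - (-5)^2 = 87
Discriminant = (-22)^2 - 4*87 = 136.0
Eigenvalues: lambda_1 = -16.831, lambda_2 = -5.169
The function is concave.

1


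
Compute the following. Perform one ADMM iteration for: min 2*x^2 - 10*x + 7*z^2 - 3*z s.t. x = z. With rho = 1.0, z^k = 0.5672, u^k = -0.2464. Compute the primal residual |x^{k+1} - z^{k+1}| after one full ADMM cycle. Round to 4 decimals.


ADMM iteration with rho = 1.0, z^k = 0.5672, u^k = -0.2464
Step 1: x-update.
Minimize 2*x^2 - 10*x + (1.0/2)*(x - 0.5672 - 0.2464)^2
FOC: (2*2 + 1.0)*x = 10 + 1.0*(0.5672 + 0.2464)
x^{k+1} = 2.1627
Step 2: z-update.
Minimize 7*z^2 - 3*z + (1.0/2)*(2.1627 - z - 0.2464)^2
FOC: (2*7 + 1.0)*z = 3 + 1.0*(2.1627 - 0.2464)
z^{k+1} = 0.3278
Step 3: u-update.
u^{k+1} = -0.2464 + 2.1627 - 0.3278 = 1.5886
Step 4: Primal residual = |2.1627 - 0.3278| = 1.835


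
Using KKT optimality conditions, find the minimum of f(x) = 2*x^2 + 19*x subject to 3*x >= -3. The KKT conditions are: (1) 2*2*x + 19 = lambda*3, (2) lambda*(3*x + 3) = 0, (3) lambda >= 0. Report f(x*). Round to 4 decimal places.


Step 1: Try lambda = 0 (constraint inactive).
x_unc = -19/(2*2) = -4.75
Check: 3*-4.75 = -14.25 < -3 -- violated!
Step 2: Constraint must be active: 3*x = -3
x* = -3/3 = -1.0
lambda = (2*2*(-1.0) + 19)/3 = 5.0
Step 3: Compute optimal value.
f(x*) = 2*(-1.0)^2 + 19*(-1.0) = -17.0


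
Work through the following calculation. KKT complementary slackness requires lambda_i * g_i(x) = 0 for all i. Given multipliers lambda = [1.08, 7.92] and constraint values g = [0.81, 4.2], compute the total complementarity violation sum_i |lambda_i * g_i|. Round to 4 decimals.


KKT complementary slackness check:
lambda_1 * g_1 = 1.08 * 0.81 = 0.8748
lambda_2 * g_2 = 7.92 * 4.2 = 33.264
Total violation = 0.8748 + 33.264 = 34.1388


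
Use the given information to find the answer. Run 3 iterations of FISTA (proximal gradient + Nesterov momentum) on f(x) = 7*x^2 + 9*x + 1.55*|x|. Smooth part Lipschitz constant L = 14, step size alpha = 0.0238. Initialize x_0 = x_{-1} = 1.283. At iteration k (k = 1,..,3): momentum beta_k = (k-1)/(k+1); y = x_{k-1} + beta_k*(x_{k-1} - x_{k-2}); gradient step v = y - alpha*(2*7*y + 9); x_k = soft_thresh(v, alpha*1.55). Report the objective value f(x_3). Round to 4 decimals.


FISTA on f(x) = 7*x^2 + 9*x + 1.55*|x|
L = 14, alpha = 0.0238
Iteration 1: beta = 0.0, y = 1.283 + 0.0*(1.283 - 1.283) = 1.283
  grad(y) = 26.962, v = y - alpha*grad = 0.6413
  prox(v) = soft_thresh(0.6413, 0.0369) = 0.6044
Iteration 2: beta = 0.3333, y = 0.6044 + 0.3333*(0.6044 - 1.283) = 0.3782
  grad(y) = 14.2951, v = y - alpha*grad = 0.038
  prox(v) = soft_thresh(0.038, 0.0369) = 0.0011
Iteration 3: beta = 0.5, y = 0.0011 + 0.5*(0.0011 - 0.6044) = -0.3005
  grad(y) = 4.7923, v = y - alpha*grad = -0.4146
  prox(v) = soft_thresh(-0.4146, 0.0369) = -0.3777
f(x_3) = 7*(-0.3777)^2 + 9*(-0.3777) + 1.55*|-0.3777| = -1.8153


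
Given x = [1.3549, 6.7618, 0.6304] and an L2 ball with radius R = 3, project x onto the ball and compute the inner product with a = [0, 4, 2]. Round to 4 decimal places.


Step 1: Compute ||x|| (intermediates to 6 decimals).
||x|| = sqrt(1.3549^2 + 6.7618^2 + 0.6304^2) = 6.924962
Step 2: Project.
Since ||x|| > R, scale = R/||x|| = 3/6.924962 = 0.433215, proj(x) = scale * x
proj(x) = [0.586963, 2.929313, 0.273099]
Step 3: Dot product.
a^T * proj(x) = 0*0.586963 + 4*2.929313 + 2*0.273099 = 12.2635


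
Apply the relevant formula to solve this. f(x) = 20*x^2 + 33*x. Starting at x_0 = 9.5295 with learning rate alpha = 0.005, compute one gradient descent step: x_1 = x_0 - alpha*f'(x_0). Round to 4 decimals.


We compute the gradient at x_0 and apply the update.
f'(x) = 40*x + 33
f'(9.5295) = 40*9.5295 + 33 = 414.18
x_1 = 9.5295 - 0.005*414.18 = 7.4586


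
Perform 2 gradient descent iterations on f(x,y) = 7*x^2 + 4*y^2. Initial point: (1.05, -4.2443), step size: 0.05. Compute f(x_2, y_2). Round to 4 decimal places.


Gradient descent on f(x,y) = 7*x^2 + 4*y^2.
Starting point: (1.05, -4.2443), alpha = 0.05
Step 1: grad_x = 2*7*1.05 = 14.7, grad_y = 2*4*-4.2443 = -33.9544
  x_1 = 1.05 - 0.05*14.7 = 0.315
  y_1 = -4.2443 - 0.05*-33.9544 = -2.5466
Step 2: grad_x = 2*7*0.315 = 4.41, grad_y = 2*4*-2.5466 = -20.3726
  x_2 = 0.315 - 0.05*4.41 = 0.0945
  y_2 = -2.5466 - 0.05*-20.3726 = -1.5279
f(0.0945, -1.5279) = 7*0.0945^2 + 4*(-1.5279)^2 = 9.401


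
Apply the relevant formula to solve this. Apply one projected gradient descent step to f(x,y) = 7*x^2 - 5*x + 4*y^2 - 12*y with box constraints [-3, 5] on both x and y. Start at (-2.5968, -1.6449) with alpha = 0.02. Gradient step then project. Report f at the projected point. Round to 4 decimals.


Step 1: Compute gradient at (-2.5968, -1.6449).
grad_x = 2*7*-2.5968 - 5 = -41.3552
grad_y = 2*4*-1.6449 - 12 = -25.1592
Step 2: Gradient step.
x_raw = -2.5968 - 0.02*-41.3552 = -1.7697
y_raw = -1.6449 - 0.02*-25.1592 = -1.1417
Step 3: Project onto [-3, 5].
x_proj = clip(-1.7697) = -1.7697
y_proj = clip(-1.1417) = -1.1417
Step 4: Evaluate f.
f(-1.7697, -1.1417) = 49.6859


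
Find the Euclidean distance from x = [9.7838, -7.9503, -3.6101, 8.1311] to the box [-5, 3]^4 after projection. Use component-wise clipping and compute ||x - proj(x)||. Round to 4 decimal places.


Project each component onto [-5, 3].
clip(9.7838) = 3.0, clip(-7.9503) = -5.0, clip(-3.6101) = -3.6101, clip(8.1311) = 3.0
Projection = [3.0, -5.0, -3.6101, 3.0]
Squared diffs: [46.0199, 8.7043, 0.0, 26.3282]
Distance = sqrt(81.0524) = 9.0029


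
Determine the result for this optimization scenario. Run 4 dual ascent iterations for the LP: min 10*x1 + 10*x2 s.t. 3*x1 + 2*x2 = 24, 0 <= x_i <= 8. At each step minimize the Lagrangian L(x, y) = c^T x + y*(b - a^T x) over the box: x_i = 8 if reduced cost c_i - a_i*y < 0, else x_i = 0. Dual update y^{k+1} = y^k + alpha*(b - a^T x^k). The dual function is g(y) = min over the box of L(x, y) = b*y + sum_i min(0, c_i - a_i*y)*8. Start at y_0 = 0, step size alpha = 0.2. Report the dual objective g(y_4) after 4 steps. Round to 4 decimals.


Dual ascent for LP: min 10*x1 + 10*x2, 3*x1 + 2*x2 = 24, 0 <= x_i <= 8
Step 1: y^k = 0.0, reduced costs: (10.0, 10.0)
  x^k = (0.0, 0.0), subgradient = b - a^T x = 24.0
  y^{k+1} = 0.0 + 0.2*24.0 = 4.8
Step 2: y^k = 4.8, reduced costs: (-4.4, 0.4)
  x^k = (8.0, 0.0), subgradient = b - a^T x = 0.0
  y^{k+1} = 4.8 + 0.2*0.0 = 4.8
Step 3: y^k = 4.8, reduced costs: (-4.4, 0.4)
  x^k = (8.0, 0.0), subgradient = b - a^T x = 0.0
  y^{k+1} = 4.8 + 0.2*0.0 = 4.8
Step 4: y^k = 4.8, reduced costs: (-4.4, 0.4)
  x^k = (8.0, 0.0), subgradient = b - a^T x = 0.0
  y^{k+1} = 4.8 + 0.2*0.0 = 4.8
Dual objective at y_4 = 4.8: reduced costs (-4.4, 0.4), box minimizer x = (8.0, 0.0)
g(y_4) = b*y + (c1 - a1*y)*x1 + (c2 - a2*y)*x2 = 24*4.8 + (-4.4)*8.0 + 0.4*0.0 = 115.2 - 35.2 + 0.0 = 80.0


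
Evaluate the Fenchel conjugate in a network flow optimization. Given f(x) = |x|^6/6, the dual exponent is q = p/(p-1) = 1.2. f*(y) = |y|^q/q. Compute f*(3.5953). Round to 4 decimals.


The conjugate exponent q satisfies 1/p + 1/q = 1.
p = 6, so q = 6/(6 - 1) = 1.2
|y|^q = 3.5953^1.2 = 4.6439
f*(3.5953) = 4.6439 / 1.2 = 3.8699


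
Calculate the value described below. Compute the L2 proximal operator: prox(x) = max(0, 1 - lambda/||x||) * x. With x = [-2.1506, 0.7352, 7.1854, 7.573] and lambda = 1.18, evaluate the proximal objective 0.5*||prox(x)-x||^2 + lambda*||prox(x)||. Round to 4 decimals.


Step 1: Compute ||x||.
||x|| = 10.6839
Step 2: Compute scaling factor.
scale = max(0, 1 - 1.18/10.6839) = 0.8896
Step 3: prox(x) = [-1.9131, 0.654, 6.3918, 6.7366]
||prox(x)|| = 9.5039
Step 4: Proximal objective.
0.5*||prox-x||^2 = 0.6962
lambda*||prox|| = 11.2146
Total = 11.9108


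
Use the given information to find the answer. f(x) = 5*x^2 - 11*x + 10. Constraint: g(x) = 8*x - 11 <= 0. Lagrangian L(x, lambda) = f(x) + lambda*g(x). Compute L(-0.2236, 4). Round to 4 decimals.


Step 1: Evaluate f(x).
f(-0.2236) = 5*(-0.2236)^2 - 11*(-0.2236) + 10 = 12.7096
Step 2: Evaluate g(x).
g(-0.2236) = 8*-0.2236 - 11 = -12.7888
Step 3: Compute Lagrangian.
L = 12.7096 + 4*-12.7888 = -38.4456


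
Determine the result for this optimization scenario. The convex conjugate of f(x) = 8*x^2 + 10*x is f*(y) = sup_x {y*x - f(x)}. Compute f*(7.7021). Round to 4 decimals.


f*(y) = sup_x {y*x - a*x^2 - b*x} = sup_x {(y-b)*x - a*x^2}
FOC: (y - b) - 2a*x = 0 => x* = (y - b)/(2a)
x* = (7.7021 - 10)/(2*8) = -0.1436
f*(7.7021) = (y-b)^2/(4a) = (7.7021 - 10)^2/(4*8)
= 5.2803/32 = 0.165


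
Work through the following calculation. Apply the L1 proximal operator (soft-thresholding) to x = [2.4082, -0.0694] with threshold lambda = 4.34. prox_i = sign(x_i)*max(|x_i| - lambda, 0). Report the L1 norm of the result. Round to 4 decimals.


Soft-thresholding with lambda = 4.34:
prox(2.4082) = sign(2.4082)*max(|2.4082| - 4.34, 0) = 0.0
prox(-0.0694) = sign(-0.0694)*max(|-0.0694| - 4.34, 0) = 0.0
prox(x) = [0.0, 0.0]
||prox(x)||_1 = 0.0 + 0.0 = 0.0


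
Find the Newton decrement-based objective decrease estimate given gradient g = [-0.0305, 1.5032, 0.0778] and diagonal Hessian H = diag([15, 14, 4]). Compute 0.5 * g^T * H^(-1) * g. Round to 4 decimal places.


Step 1: H is diagonal, so H^(-1) * g = [-0.002, 0.1074, 0.0195].
Step 2: g^T H^(-1) g = sum_i g_i^2 / H_ii
  = (-0.0305)^2/15 + (1.5032)^2/14 + (0.0778)^2/4
  = 0.0001 + 0.1614 + 0.0015 = 0.163
Step 3: Objective decrease = 0.5 * g^T H^(-1) g = 0.0815


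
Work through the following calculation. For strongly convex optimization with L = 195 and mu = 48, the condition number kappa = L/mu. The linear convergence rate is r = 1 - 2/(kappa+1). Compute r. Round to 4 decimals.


Step 1: Compute the condition number.
kappa = L/mu = 195/48 = 4.0625
Step 2: Compute the convergence rate.
r = 1 - 2/(kappa + 1) = 1 - 2*mu/(L + mu) = (L - mu)/(L + mu) = 147/243 = 0.6049


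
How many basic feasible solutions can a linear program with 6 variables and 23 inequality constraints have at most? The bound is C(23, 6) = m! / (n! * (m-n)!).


Each vertex corresponds to some choice of n active constraints out of m, so the number of vertices is at most C(m, n) = m! / (n!(m-n)!).
m = 23, n = 6
Numerator: 23 * 22 * 21 * 20 * 19 * 18
Denominator: 6! = 720
C(23, 6) = 100947


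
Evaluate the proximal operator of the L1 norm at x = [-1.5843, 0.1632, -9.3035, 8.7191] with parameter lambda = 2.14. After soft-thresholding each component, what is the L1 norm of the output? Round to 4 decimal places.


Soft-thresholding with lambda = 2.14:
prox(-1.5843) = sign(-1.5843)*max(|-1.5843| - 2.14, 0) = 0.0
prox(0.1632) = sign(0.1632)*max(|0.1632| - 2.14, 0) = 0.0
prox(-9.3035) = sign(-9.3035)*max(|-9.3035| - 2.14, 0) = -7.1635
prox(8.7191) = sign(8.7191)*max(|8.7191| - 2.14, 0) = 6.5791
prox(x) = [0.0, 0.0, -7.1635, 6.5791]
||prox(x)||_1 = 0.0 + 0.0 + 7.1635 + 6.5791 = 13.7426


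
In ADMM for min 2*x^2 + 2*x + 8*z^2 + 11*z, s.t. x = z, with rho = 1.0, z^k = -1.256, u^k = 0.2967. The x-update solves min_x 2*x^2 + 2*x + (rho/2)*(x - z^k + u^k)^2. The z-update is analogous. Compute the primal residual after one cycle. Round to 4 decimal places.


ADMM iteration with rho = 1.0, z^k = -1.256, u^k = 0.2967
Step 1: x-update.
Minimize 2*x^2 + 2*x + (1.0/2)*(x + 1.256 + 0.2967)^2
FOC: (2*2 + 1.0)*x = -2 + 1.0*(-1.256 - 0.2967)
x^{k+1} = -0.7105
Step 2: z-update.
Minimize 8*z^2 + 11*z + (1.0/2)*(-0.7105 - z + 0.2967)^2
FOC: (2*8 + 1.0)*z = -11 + 1.0*(-0.7105 + 0.2967)
z^{k+1} = -0.6714
Step 3: u-update.
u^{k+1} = 0.2967 - 0.7105 + 0.6714 = 0.2576
Step 4: Primal residual = |-0.7105 + 0.6714| = 0.0391


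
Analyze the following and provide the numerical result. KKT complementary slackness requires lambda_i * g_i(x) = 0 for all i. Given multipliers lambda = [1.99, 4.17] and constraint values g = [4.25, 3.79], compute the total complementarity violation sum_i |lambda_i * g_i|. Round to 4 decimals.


KKT complementary slackness check:
lambda_1 * g_1 = 1.99 * 4.25 = 8.4575
lambda_2 * g_2 = 4.17 * 3.79 = 15.8043
Total violation = 8.4575 + 15.8043 = 24.2618


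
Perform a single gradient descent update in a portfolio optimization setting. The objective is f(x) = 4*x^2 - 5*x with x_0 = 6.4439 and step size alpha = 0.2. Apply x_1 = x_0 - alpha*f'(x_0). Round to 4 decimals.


We compute the gradient at x_0 and apply the update.
f'(x) = 8*x - 5
f'(6.4439) = 8*6.4439 - 5 = 46.5512
x_1 = 6.4439 - 0.2*46.5512 = -2.8663


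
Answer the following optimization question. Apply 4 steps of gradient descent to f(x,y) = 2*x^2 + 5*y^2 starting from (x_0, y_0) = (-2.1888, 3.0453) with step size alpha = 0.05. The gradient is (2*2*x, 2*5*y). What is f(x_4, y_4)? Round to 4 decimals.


Gradient descent on f(x,y) = 2*x^2 + 5*y^2.
Starting point: (-2.1888, 3.0453), alpha = 0.05
Step 1: grad_x = 2*2*-2.1888 = -8.7552, grad_y = 2*5*3.0453 = 30.453
  x_1 = -2.1888 - 0.05*-8.7552 = -1.751
  y_1 = 3.0453 - 0.05*30.453 = 1.5227
Step 2: grad_x = 2*2*-1.751 = -7.0042, grad_y = 2*5*1.5227 = 15.2265
  x_2 = -1.751 - 0.05*-7.0042 = -1.4008
  y_2 = 1.5227 - 0.05*15.2265 = 0.7613
Step 3: grad_x = 2*2*-1.4008 = -5.6033, grad_y = 2*5*0.7613 = 7.6133
  x_3 = -1.4008 - 0.05*-5.6033 = -1.1207
  y_3 = 0.7613 - 0.05*7.6133 = 0.3807
Step 4: grad_x = 2*2*-1.1207 = -4.4827, grad_y = 2*5*0.3807 = 3.8066
  x_4 = -1.1207 - 0.05*-4.4827 = -0.8965
  y_4 = 0.3807 - 0.05*3.8066 = 0.1903
f(-0.8965, 0.1903) = 2*(-0.8965)^2 + 5*0.1903^2 = 1.7887


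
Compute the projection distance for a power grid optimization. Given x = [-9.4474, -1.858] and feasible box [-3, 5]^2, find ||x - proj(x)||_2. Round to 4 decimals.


Project each component onto [-3, 5].
clip(-9.4474) = -3.0, clip(-1.858) = -1.858
Projection = [-3.0, -1.858]
Squared diffs: [41.569, 0.0]
Distance = sqrt(41.569) = 6.4474


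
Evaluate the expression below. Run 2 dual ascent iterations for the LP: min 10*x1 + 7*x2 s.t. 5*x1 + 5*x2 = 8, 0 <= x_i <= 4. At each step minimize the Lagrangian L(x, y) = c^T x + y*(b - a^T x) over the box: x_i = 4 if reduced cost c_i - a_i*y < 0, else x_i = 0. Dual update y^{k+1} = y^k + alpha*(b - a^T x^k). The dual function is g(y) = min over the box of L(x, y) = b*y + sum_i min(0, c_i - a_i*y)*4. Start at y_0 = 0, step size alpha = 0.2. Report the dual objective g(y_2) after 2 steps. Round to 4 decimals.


Dual ascent for LP: min 10*x1 + 7*x2, 5*x1 + 5*x2 = 8, 0 <= x_i <= 4
Step 1: y^k = 0.0, reduced costs: (10.0, 7.0)
  x^k = (0.0, 0.0), subgradient = b - a^T x = 8.0
  y^{k+1} = 0.0 + 0.2*8.0 = 1.6
Step 2: y^k = 1.6, reduced costs: (2.0, -1.0)
  x^k = (0.0, 4.0), subgradient = b - a^T x = -12.0
  y^{k+1} = 1.6 + 0.2*-12.0 = -0.8
Dual objective at y_2 = -0.8: reduced costs (14.0, 11.0), box minimizer x = (0.0, 0.0)
g(y_2) = b*y + (c1 - a1*y)*x1 + (c2 - a2*y)*x2 = 8*(-0.8) + 14.0*0.0 + 11.0*0.0 = -6.4 + 0.0 + 0.0 = -6.4


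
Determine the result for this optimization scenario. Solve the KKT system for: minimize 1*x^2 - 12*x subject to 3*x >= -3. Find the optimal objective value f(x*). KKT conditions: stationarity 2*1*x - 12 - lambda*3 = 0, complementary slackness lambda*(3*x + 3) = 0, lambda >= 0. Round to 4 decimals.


Step 1: Try lambda = 0 (constraint inactive).
Stationarity: 2*1*x - 12 = 0
x* = 12/(2*1) = 6.0
Check constraint: 3*6.0 = 18.0 >= -3 -- satisfied.
Step 2: Compute optimal value.
f(x*) = 1*6.0^2 - 12*6.0 = -36.0


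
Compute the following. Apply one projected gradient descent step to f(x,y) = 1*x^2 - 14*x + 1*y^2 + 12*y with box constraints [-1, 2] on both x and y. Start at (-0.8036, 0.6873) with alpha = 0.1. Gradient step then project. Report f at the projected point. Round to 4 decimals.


Step 1: Compute gradient at (-0.8036, 0.6873).
grad_x = 2*1*-0.8036 - 14 = -15.6072
grad_y = 2*1*0.6873 + 12 = 13.3746
Step 2: Gradient step.
x_raw = -0.8036 - 0.1*-15.6072 = 0.7571
y_raw = 0.6873 - 0.1*13.3746 = -0.6502
Step 3: Project onto [-1, 2].
x_proj = clip(0.7571) = 0.7571
y_proj = clip(-0.6502) = -0.6502
Step 4: Evaluate f.
f(0.7571, -0.6502) = -17.4057


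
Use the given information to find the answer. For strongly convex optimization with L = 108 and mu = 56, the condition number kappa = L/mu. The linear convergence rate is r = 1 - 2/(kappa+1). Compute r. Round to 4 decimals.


Step 1: Compute the condition number.
kappa = L/mu = 108/56 = 1.9286
Step 2: Compute the convergence rate.
r = 1 - 2/(kappa + 1) = 1 - 2*mu/(L + mu) = (L - mu)/(L + mu) = 52/164 = 0.3171


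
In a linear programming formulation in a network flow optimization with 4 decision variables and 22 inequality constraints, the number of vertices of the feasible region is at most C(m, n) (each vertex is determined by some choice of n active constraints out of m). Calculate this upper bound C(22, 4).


Each vertex corresponds to some choice of n active constraints out of m, so the number of vertices is at most C(m, n) = m! / (n!(m-n)!).
m = 22, n = 4
Numerator: 22 * 21 * 20 * 19
Denominator: 4! = 24
C(22, 4) = 7315


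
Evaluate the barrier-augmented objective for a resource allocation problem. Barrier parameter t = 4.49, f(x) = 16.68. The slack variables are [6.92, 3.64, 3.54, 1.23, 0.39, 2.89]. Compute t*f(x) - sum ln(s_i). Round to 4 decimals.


Step 1: Compute log-barrier.
ln values: [1.9344, 1.292, 1.2641, 0.207, -0.9416, 1.0613]
phi = -(1.9344 + 1.292 + 1.2641 + 0.207 - 0.9416 + 1.0613) = -4.8172
Step 2: Compute augmented objective.
t*f(x) = 4.49*16.68 = 74.8932
Total = 74.8932 - 4.8172 = 70.076


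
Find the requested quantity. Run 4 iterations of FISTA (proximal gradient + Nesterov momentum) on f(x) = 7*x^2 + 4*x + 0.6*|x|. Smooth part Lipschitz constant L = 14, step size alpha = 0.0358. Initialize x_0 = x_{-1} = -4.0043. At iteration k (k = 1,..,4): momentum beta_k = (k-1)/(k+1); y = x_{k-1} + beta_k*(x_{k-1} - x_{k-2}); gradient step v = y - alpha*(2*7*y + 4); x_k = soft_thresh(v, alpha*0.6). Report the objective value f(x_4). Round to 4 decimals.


FISTA on f(x) = 7*x^2 + 4*x + 0.6*|x|
L = 14, alpha = 0.0358
Iteration 1: beta = 0.0, y = -4.0043 + 0.0*(-4.0043 + 4.0043) = -4.0043
  grad(y) = -52.0602, v = y - alpha*grad = -2.1405
  prox(v) = soft_thresh(-2.1405, 0.0215) = -2.1191
Iteration 2: beta = 0.3333, y = -2.1191 + 0.3333*(-2.1191 + 4.0043) = -1.4907
  grad(y) = -16.8691, v = y - alpha*grad = -0.8867
  prox(v) = soft_thresh(-0.8867, 0.0215) = -0.8653
Iteration 3: beta = 0.5, y = -0.8653 + 0.5*(-0.8653 + 2.1191) = -0.2384
  grad(y) = 0.663, v = y - alpha*grad = -0.2621
  prox(v) = soft_thresh(-0.2621, 0.0215) = -0.2406
Iteration 4: beta = 0.6, y = -0.2406 + 0.6*(-0.2406 + 0.8653) = 0.1342
  grad(y) = 5.8785, v = y - alpha*grad = -0.0763
  prox(v) = soft_thresh(-0.0763, 0.0215) = -0.0548
f(x_4) = 7*(-0.0548)^2 + 4*(-0.0548) + 0.6*|-0.0548| = -0.1653


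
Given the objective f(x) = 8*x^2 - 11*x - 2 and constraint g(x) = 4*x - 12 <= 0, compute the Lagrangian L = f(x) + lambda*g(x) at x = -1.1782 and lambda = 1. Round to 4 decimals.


Step 1: Evaluate f(x).
f(-1.1782) = 8*(-1.1782)^2 - 11*(-1.1782) - 2 = 22.0654
Step 2: Evaluate g(x).
g(-1.1782) = 4*-1.1782 - 12 = -16.7128
Step 3: Compute Lagrangian.
L = 22.0654 + 1*-16.7128 = 5.3526


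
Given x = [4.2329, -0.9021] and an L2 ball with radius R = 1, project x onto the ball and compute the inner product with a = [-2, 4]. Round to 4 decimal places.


Step 1: Compute ||x|| (intermediates to 6 decimals).
||x|| = sqrt(4.2329^2 + (-0.9021)^2) = 4.327959
Step 2: Project.
Since ||x|| > R, scale = R/||x|| = 1/4.327959 = 0.231056, proj(x) = scale * x
proj(x) = [0.978037, -0.208436]
Step 3: Dot product.
a^T * proj(x) = -2*0.978037 + 4*(-0.208436) = -2.7898


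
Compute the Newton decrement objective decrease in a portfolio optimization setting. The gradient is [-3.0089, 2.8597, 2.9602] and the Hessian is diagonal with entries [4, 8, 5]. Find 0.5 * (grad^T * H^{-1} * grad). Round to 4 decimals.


Step 1: H is diagonal, so H^(-1) * g = [-0.7522, 0.3575, 0.592].
Step 2: g^T H^(-1) g = sum_i g_i^2 / H_ii
  = (-3.0089)^2/4 + (2.8597)^2/8 + (2.9602)^2/5
  = 2.2634 + 1.0222 + 1.7526 = 5.0382
Step 3: Objective decrease = 0.5 * g^T H^(-1) g = 2.5191


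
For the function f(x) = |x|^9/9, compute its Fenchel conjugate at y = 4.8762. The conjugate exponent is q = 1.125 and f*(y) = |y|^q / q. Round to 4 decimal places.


The conjugate exponent q satisfies 1/p + 1/q = 1.
p = 9, so q = 9/(9 - 1) = 1.125
|y|^q = 4.8762^1.125 = 5.9442
f*(4.8762) = 5.9442 / 1.125 = 5.2837


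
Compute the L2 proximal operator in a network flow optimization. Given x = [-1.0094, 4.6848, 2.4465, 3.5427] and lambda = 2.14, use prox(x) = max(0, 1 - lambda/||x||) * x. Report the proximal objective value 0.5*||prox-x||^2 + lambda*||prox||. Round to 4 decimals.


Step 1: Compute ||x||.
||x|| = 6.4422
Step 2: Compute scaling factor.
scale = max(0, 1 - 2.14/6.4422) = 0.6678
Step 3: prox(x) = [-0.6741, 3.1286, 1.6338, 2.3659]
||prox(x)|| = 4.3022
Step 4: Proximal objective.
0.5*||prox-x||^2 = 2.2898
lambda*||prox|| = 9.2067
Total = 11.4966


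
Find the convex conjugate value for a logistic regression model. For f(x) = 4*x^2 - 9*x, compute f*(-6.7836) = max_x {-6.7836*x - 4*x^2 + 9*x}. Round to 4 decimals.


f*(y) = sup_x {y*x - a*x^2 - b*x} = sup_x {(y-b)*x - a*x^2}
FOC: (y - b) - 2a*x = 0 => x* = (y - b)/(2a)
x* = (-6.7836 + 9)/(2*4) = 0.2771
f*(-6.7836) = (y-b)^2/(4a) = (-6.7836 + 9)^2/(4*4)
= 4.9124/16 = 0.307


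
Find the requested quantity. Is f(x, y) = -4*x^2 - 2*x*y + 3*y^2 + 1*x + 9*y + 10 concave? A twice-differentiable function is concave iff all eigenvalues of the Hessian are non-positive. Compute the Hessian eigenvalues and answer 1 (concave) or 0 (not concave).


The Hessian of f(x,y) = -4*x^2 - 2*x*y + 3*y^2 + 1*x + 9*y + 10 is:
H = [[-8, -2], [-2, 6]]
Trace = -8 + 6 = -2
Determinant = -8*6 - (-2)^2 = -52
Discriminant = (-2)^2 - 4*-52 = 212.0
Eigenvalues: lambda_1 = -8.2801, lambda_2 = 6.2801
The function is not concave.

0


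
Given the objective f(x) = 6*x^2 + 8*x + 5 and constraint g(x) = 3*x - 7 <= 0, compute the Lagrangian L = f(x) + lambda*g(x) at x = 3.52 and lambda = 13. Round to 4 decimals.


Step 1: Evaluate f(x).
f(3.52) = 6*3.52^2 + 8*3.52 + 5 = 107.5024
Step 2: Evaluate g(x).
g(3.52) = 3*3.52 - 7 = 3.56
Step 3: Compute Lagrangian.
L = 107.5024 + 13*3.56 = 153.7824


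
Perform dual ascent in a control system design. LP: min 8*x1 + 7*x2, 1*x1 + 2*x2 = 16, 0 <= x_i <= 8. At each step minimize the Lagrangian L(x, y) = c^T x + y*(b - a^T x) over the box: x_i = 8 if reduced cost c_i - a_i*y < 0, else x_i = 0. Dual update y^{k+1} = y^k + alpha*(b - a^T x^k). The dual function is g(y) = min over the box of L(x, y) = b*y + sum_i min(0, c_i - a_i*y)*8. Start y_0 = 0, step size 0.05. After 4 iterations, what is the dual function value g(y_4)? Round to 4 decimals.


Dual ascent for LP: min 8*x1 + 7*x2, 1*x1 + 2*x2 = 16, 0 <= x_i <= 8
Step 1: y^k = 0.0, reduced costs: (8.0, 7.0)
  x^k = (0.0, 0.0), subgradient = b - a^T x = 16.0
  y^{k+1} = 0.0 + 0.05*16.0 = 0.8
Step 2: y^k = 0.8, reduced costs: (7.2, 5.4)
  x^k = (0.0, 0.0), subgradient = b - a^T x = 16.0
  y^{k+1} = 0.8 + 0.05*16.0 = 1.6
Step 3: y^k = 1.6, reduced costs: (6.4, 3.8)
  x^k = (0.0, 0.0), subgradient = b - a^T x = 16.0
  y^{k+1} = 1.6 + 0.05*16.0 = 2.4
Step 4: y^k = 2.4, reduced costs: (5.6, 2.2)
  x^k = (0.0, 0.0), subgradient = b - a^T x = 16.0
  y^{k+1} = 2.4 + 0.05*16.0 = 3.2
Dual objective at y_4 = 3.2: reduced costs (4.8, 0.6), box minimizer x = (0.0, 0.0)
g(y_4) = b*y + (c1 - a1*y)*x1 + (c2 - a2*y)*x2 = 16*3.2 + 4.8*0.0 + 0.6*0.0 = 51.2 + 0.0 + 0.0 = 51.2


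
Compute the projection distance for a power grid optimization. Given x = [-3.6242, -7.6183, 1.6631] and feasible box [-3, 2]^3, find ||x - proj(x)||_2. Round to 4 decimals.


Project each component onto [-3, 2].
clip(-3.6242) = -3.0, clip(-7.6183) = -3.0, clip(1.6631) = 1.6631
Projection = [-3.0, -3.0, 1.6631]
Squared diffs: [0.3896, 21.3287, 0.0]
Distance = sqrt(21.7183) = 4.6603


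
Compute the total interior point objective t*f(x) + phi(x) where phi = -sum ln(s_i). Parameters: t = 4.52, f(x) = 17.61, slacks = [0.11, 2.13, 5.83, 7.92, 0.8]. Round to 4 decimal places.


Step 1: Compute log-barrier.
ln values: [-2.2073, 0.7561, 1.763, 2.0694, -0.2231]
phi = -(-2.2073 + 0.7561 + 1.763 + 2.0694 - 0.2231) = -2.1581
Step 2: Compute augmented objective.
t*f(x) = 4.52*17.61 = 79.5972
Total = 79.5972 - 2.1581 = 77.4391


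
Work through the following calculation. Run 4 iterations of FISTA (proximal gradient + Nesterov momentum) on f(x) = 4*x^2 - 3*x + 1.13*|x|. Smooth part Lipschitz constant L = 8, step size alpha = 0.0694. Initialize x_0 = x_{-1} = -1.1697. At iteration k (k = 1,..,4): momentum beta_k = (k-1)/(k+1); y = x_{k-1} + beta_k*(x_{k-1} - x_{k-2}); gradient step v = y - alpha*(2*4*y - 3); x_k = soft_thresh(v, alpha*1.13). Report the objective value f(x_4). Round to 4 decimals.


FISTA on f(x) = 4*x^2 - 3*x + 1.13*|x|
L = 8, alpha = 0.0694
Iteration 1: beta = 0.0, y = -1.1697 + 0.0*(-1.1697 + 1.1697) = -1.1697
  grad(y) = -12.3576, v = y - alpha*grad = -0.3121
  prox(v) = soft_thresh(-0.3121, 0.0784) = -0.2337
Iteration 2: beta = 0.3333, y = -0.2337 + 0.3333*(-0.2337 + 1.1697) = 0.0784
  grad(y) = -2.3732, v = y - alpha*grad = 0.2431
  prox(v) = soft_thresh(0.2431, 0.0784) = 0.1646
Iteration 3: beta = 0.5, y = 0.1646 + 0.5*(0.1646 + 0.2337) = 0.3638
  grad(y) = -0.0898, v = y - alpha*grad = 0.37
  prox(v) = soft_thresh(0.37, 0.0784) = 0.2916
Iteration 4: beta = 0.6, y = 0.2916 + 0.6*(0.2916 - 0.1646) = 0.3678
  grad(y) = -0.0579, v = y - alpha*grad = 0.3718
  prox(v) = soft_thresh(0.3718, 0.0784) = 0.2934
f(x_4) = 4*0.2934^2 - 3*0.2934 + 1.13*|0.2934| = -0.2043


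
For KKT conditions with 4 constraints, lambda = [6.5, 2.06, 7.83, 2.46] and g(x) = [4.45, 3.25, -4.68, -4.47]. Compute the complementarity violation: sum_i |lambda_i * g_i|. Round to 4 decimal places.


KKT complementary slackness check:
lambda_1 * g_1 = 6.5 * 4.45 = 28.925
lambda_2 * g_2 = 2.06 * 3.25 = 6.695
lambda_3 * g_3 = 7.83 * -4.68 = -36.6444
lambda_4 * g_4 = 2.46 * -4.47 = -10.9962
Total violation = 28.925 + 6.695 + 36.6444 + 10.9962 = 83.2606


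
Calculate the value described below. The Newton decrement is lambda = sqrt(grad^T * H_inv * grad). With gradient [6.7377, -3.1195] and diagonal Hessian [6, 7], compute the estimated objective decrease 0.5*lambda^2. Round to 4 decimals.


Step 1: H is diagonal, so H^(-1) * g = [1.123, -0.4456].
Step 2: g^T H^(-1) g = sum_i g_i^2 / H_ii
  = (6.7377)^2/6 + (-3.1195)^2/7
  = 7.5661 + 1.3902 = 8.9563
Step 3: Objective decrease = 0.5 * g^T H^(-1) g = 4.4781


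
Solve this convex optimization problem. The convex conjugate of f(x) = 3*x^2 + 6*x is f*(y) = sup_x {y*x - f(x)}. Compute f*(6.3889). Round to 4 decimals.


f*(y) = sup_x {y*x - a*x^2 - b*x} = sup_x {(y-b)*x - a*x^2}
FOC: (y - b) - 2a*x = 0 => x* = (y - b)/(2a)
x* = (6.3889 - 6)/(2*3) = 0.0648
f*(6.3889) = (y-b)^2/(4a) = (6.3889 - 6)^2/(4*3)
= 0.1512/12 = 0.0126


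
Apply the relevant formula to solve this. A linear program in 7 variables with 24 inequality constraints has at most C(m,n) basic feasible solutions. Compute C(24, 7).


Each vertex corresponds to some choice of n active constraints out of m, so the number of vertices is at most C(m, n) = m! / (n!(m-n)!).
m = 24, n = 7
Numerator: 24 * 23 * 22 * 21 * 20 * 19 * 18
Denominator: 7! = 5040
C(24, 7) = 346104


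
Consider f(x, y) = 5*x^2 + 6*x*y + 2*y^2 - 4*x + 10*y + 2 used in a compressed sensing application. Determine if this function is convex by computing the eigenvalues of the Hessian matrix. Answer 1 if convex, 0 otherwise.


The Hessian of f(x,y) = 5*x^2 + 6*x*y + 2*y^2 - 4*x + 10*y + 2 is:
H = [[10, 6], [6, 4]]
Trace = 10 + 4 = 14
Determinant = 10*4 - (6)^2 = 4
Discriminant = (14)^2 - 4*4 = 180.0
Eigenvalues: lambda_1 = 0.2918, lambda_2 = 13.7082
The function is convex.

1


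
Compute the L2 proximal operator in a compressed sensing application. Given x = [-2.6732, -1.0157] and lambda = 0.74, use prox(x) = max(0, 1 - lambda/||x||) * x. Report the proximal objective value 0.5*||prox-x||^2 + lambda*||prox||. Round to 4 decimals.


Step 1: Compute ||x||.
||x|| = 2.8597
Step 2: Compute scaling factor.
scale = max(0, 1 - 0.74/2.8597) = 0.7412
Step 3: prox(x) = [-1.9815, -0.7529]
||prox(x)|| = 2.1197
Step 4: Proximal objective.
0.5*||prox-x||^2 = 0.2738
lambda*||prox|| = 1.5686
Total = 1.8423


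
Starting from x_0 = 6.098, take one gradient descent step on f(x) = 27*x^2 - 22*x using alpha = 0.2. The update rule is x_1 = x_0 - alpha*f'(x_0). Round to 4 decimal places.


We compute the gradient at x_0 and apply the update.
f'(x) = 54*x - 22
f'(6.098) = 54*6.098 - 22 = 307.292
x_1 = 6.098 - 0.2*307.292 = -55.3604


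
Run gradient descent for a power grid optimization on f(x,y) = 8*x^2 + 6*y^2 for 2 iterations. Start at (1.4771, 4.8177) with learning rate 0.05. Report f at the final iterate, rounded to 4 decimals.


Gradient descent on f(x,y) = 8*x^2 + 6*y^2.
Starting point: (1.4771, 4.8177), alpha = 0.05
Step 1: grad_x = 2*8*1.4771 = 23.6336, grad_y = 2*6*4.8177 = 57.8124
  x_1 = 1.4771 - 0.05*23.6336 = 0.2954
  y_1 = 4.8177 - 0.05*57.8124 = 1.9271
Step 2: grad_x = 2*8*0.2954 = 4.7267, grad_y = 2*6*1.9271 = 23.125
  x_2 = 0.2954 - 0.05*4.7267 = 0.0591
  y_2 = 1.9271 - 0.05*23.125 = 0.7708
f(0.0591, 0.7708) = 8*0.0591^2 + 6*0.7708^2 = 3.593


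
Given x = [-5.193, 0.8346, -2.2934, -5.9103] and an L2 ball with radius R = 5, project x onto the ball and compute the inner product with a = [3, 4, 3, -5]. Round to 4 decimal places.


Step 1: Compute ||x|| (intermediates to 6 decimals).
||x|| = sqrt((-5.193)^2 + 0.8346^2 + (-2.2934)^2 + (-5.9103)^2) = 8.237423
Step 2: Project.
Since ||x|| > R, scale = R/||x|| = 5/8.237423 = 0.606986, proj(x) = scale * x
proj(x) = [-3.152078, 0.506591, -1.392062, -3.587469]
Step 3: Dot product.
a^T * proj(x) = 3*(-3.152078) + 4*0.506591 + 3*(-1.392062) - 5*(-3.587469) = 6.3313


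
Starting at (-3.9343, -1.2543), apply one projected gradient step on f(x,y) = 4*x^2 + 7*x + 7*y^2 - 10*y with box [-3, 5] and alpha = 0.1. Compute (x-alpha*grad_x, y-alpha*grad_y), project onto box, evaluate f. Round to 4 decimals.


Step 1: Compute gradient at (-3.9343, -1.2543).
grad_x = 2*4*-3.9343 + 7 = -24.4744
grad_y = 2*7*-1.2543 - 10 = -27.5602
Step 2: Gradient step.
x_raw = -3.9343 - 0.1*-24.4744 = -1.4869
y_raw = -1.2543 - 0.1*-27.5602 = 1.5017
Step 3: Project onto [-3, 5].
x_proj = clip(-1.4869) = -1.4869
y_proj = clip(1.5017) = 1.5017
Step 4: Evaluate f.
f(-1.4869, 1.5017) = -0.7961


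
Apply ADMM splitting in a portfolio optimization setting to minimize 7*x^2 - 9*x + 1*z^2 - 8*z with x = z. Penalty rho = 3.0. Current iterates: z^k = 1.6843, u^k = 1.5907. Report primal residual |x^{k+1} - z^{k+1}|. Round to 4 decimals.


ADMM iteration with rho = 3.0, z^k = 1.6843, u^k = 1.5907
Step 1: x-update.
Minimize 7*x^2 - 9*x + (3.0/2)*(x - 1.6843 + 1.5907)^2
FOC: (2*7 + 3.0)*x = 9 + 3.0*(1.6843 - 1.5907)
x^{k+1} = 0.5459
Step 2: z-update.
Minimize 1*z^2 - 8*z + (3.0/2)*(0.5459 - z + 1.5907)^2
FOC: (2*1 + 3.0)*z = 8 + 3.0*(0.5459 + 1.5907)
z^{k+1} = 2.882
Step 3: u-update.
u^{k+1} = 1.5907 + 0.5459 - 2.882 = -0.7453
Step 4: Primal residual = |0.5459 - 2.882| = 2.336


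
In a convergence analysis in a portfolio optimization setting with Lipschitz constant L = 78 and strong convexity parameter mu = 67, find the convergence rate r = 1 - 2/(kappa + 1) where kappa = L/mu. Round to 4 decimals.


Step 1: Compute the condition number.
kappa = L/mu = 78/67 = 1.1642
Step 2: Compute the convergence rate.
r = 1 - 2/(kappa + 1) = 1 - 2*mu/(L + mu) = (L - mu)/(L + mu) = 11/145 = 0.0759


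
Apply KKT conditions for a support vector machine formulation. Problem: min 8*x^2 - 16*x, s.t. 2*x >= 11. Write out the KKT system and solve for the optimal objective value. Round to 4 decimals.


Step 1: Try lambda = 0 (constraint inactive).
x_unc = 16/(2*8) = 1.0
Check: 2*1.0 = 2.0 < 11 -- violated!
Step 2: Constraint must be active: 2*x = 11
x* = 11/2 = 5.5
lambda = (2*8*5.5 - 16)/2 = 36.0
Step 3: Compute optimal value.
f(x*) = 8*5.5^2 - 16*5.5 = 154.0


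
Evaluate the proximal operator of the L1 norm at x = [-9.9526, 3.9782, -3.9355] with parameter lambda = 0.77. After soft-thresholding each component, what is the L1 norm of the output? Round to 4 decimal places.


Soft-thresholding with lambda = 0.77:
prox(-9.9526) = sign(-9.9526)*max(|-9.9526| - 0.77, 0) = -9.1826
prox(3.9782) = sign(3.9782)*max(|3.9782| - 0.77, 0) = 3.2082
prox(-3.9355) = sign(-3.9355)*max(|-3.9355| - 0.77, 0) = -3.1655
prox(x) = [-9.1826, 3.2082, -3.1655]
||prox(x)||_1 = 9.1826 + 3.2082 + 3.1655 = 15.5563


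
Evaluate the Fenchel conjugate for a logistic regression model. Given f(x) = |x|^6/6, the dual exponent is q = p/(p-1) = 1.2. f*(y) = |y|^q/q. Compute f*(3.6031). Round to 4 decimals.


The conjugate exponent q satisfies 1/p + 1/q = 1.
p = 6, so q = 6/(6 - 1) = 1.2
|y|^q = 3.6031^1.2 = 4.656
f*(3.6031) = 4.656 / 1.2 = 3.88


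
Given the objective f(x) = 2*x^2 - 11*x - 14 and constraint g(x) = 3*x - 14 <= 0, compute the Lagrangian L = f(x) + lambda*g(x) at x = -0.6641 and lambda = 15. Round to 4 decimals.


Step 1: Evaluate f(x).
f(-0.6641) = 2*(-0.6641)^2 - 11*(-0.6641) - 14 = -5.8128
Step 2: Evaluate g(x).
g(-0.6641) = 3*-0.6641 - 14 = -15.9923
Step 3: Compute Lagrangian.
L = -5.8128 + 15*-15.9923 = -245.6973


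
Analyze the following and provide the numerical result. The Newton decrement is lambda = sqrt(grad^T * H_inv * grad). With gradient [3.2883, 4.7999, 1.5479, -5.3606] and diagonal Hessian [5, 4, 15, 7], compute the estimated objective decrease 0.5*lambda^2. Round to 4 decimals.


Step 1: H is diagonal, so H^(-1) * g = [0.6577, 1.2, 0.1032, -0.7658].
Step 2: g^T H^(-1) g = sum_i g_i^2 / H_ii
  = (3.2883)^2/5 + (4.7999)^2/4 + (1.5479)^2/15 + (-5.3606)^2/7
  = 2.1626 + 5.7598 + 0.1597 + 4.1051 = 12.1872
Step 3: Objective decrease = 0.5 * g^T H^(-1) g = 6.0936


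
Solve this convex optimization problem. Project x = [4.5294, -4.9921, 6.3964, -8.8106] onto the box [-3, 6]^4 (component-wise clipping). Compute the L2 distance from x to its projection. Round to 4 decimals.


Project each component onto [-3, 6].
clip(4.5294) = 4.5294, clip(-4.9921) = -3.0, clip(6.3964) = 6.0, clip(-8.8106) = -3.0
Projection = [4.5294, -3.0, 6.0, -3.0]
Squared diffs: [0.0, 3.9685, 0.1571, 33.7631]
Distance = sqrt(37.8887) = 6.1554


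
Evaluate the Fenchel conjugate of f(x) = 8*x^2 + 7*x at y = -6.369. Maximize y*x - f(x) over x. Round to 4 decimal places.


f*(y) = sup_x {y*x - a*x^2 - b*x} = sup_x {(y-b)*x - a*x^2}
FOC: (y - b) - 2a*x = 0 => x* = (y - b)/(2a)
x* = (-6.369 - 7)/(2*8) = -0.8356
f*(-6.369) = (y-b)^2/(4a) = (-6.369 - 7)^2/(4*8)
= 178.7302/32 = 5.5853


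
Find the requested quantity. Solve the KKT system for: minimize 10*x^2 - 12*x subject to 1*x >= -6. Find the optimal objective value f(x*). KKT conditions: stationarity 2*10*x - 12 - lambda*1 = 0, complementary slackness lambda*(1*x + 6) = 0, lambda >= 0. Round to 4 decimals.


Step 1: Try lambda = 0 (constraint inactive).
Stationarity: 2*10*x - 12 = 0
x* = 12/(2*10) = 0.6
Check constraint: 1*0.6 = 0.6 >= -6 -- satisfied.
Step 2: Compute optimal value.
f(x*) = 10*0.6^2 - 12*0.6 = -3.6


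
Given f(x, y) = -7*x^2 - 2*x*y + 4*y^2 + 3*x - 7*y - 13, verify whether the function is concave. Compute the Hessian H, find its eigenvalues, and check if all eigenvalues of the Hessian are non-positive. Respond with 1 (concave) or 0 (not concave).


The Hessian of f(x,y) = -7*x^2 - 2*x*y + 4*y^2 + 3*x - 7*y - 13 is:
H = [[-14, -2], [-2, 8]]
Trace = -14 + 8 = -6
Determinant = -14*8 - (-2)^2 = -116
Discriminant = (-6)^2 - 4*-116 = 500.0
Eigenvalues: lambda_1 = -14.1803, lambda_2 = 8.1803
The function is not concave.

0


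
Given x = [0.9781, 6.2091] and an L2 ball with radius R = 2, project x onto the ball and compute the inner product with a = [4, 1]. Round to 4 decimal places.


Step 1: Compute ||x|| (intermediates to 6 decimals).
||x|| = sqrt(0.9781^2 + 6.2091^2) = 6.285666
Step 2: Project.
Since ||x|| > R, scale = R/||x|| = 2/6.285666 = 0.318184, proj(x) = scale * x
proj(x) = [0.311216, 1.975636]
Step 3: Dot product.
a^T * proj(x) = 4*0.311216 + 1*1.975636 = 3.2205


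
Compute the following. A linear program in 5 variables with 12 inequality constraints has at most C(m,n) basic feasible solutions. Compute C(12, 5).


Each vertex corresponds to some choice of n active constraints out of m, so the number of vertices is at most C(m, n) = m! / (n!(m-n)!).
m = 12, n = 5
Numerator: 12 * 11 * 10 * 9 * 8
Denominator: 5! = 120
C(12, 5) = 792


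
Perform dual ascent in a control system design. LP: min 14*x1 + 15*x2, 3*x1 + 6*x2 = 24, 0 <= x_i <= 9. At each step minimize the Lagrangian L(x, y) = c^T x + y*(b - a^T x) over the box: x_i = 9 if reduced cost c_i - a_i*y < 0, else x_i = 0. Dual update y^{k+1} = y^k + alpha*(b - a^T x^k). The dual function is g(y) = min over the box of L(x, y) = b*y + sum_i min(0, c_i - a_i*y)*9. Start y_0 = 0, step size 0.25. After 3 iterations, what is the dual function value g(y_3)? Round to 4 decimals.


Dual ascent for LP: min 14*x1 + 15*x2, 3*x1 + 6*x2 = 24, 0 <= x_i <= 9
Step 1: y^k = 0.0, reduced costs: (14.0, 15.0)
  x^k = (0.0, 0.0), subgradient = b - a^T x = 24.0
  y^{k+1} = 0.0 + 0.25*24.0 = 6.0
Step 2: y^k = 6.0, reduced costs: (-4.0, -21.0)
  x^k = (9.0, 9.0), subgradient = b - a^T x = -57.0
  y^{k+1} = 6.0 + 0.25*-57.0 = -8.25
Step 3: y^k = -8.25, reduced costs: (38.75, 64.5)
  x^k = (0.0, 0.0), subgradient = b - a^T x = 24.0
  y^{k+1} = -8.25 + 0.25*24.0 = -2.25
Dual objective at y_3 = -2.25: reduced costs (20.75, 28.5), box minimizer x = (0.0, 0.0)
g(y_3) = b*y + (c1 - a1*y)*x1 + (c2 - a2*y)*x2 = 24*(-2.25) + 20.75*0.0 + 28.5*0.0 = -54.0 + 0.0 + 0.0 = -54.0
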